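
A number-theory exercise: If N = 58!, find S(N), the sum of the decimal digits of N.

58! = 2350561331282878571829474910515074683828862318181142924420699914240000000000000
Sum of its 79 digits: 288.

288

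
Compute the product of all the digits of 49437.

4×9×4×3×7 = 3024

3024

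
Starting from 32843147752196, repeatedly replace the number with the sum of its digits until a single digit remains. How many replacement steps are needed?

32843147752196 → 62 → 8 (2 steps)

2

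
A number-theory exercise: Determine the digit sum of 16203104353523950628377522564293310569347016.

168

1+6+2+0+3+1+0+4+3+5+3+5+2+3+9+5+0+6+2+8+3+7+7+5+2+2+5+6+4+2+9+3+3+1+0+5+6+9+3+4+7+0+1+6 = 168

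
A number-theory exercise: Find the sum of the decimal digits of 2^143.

185

2^143 = 11150372599265311570767859136324180752990208
Sum of its 44 digits: 185.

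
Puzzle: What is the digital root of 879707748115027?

1

8+7+9+7+0+7+7+4+8+1+1+5+0+2+7 = 73
7+3 = 10
1+0 = 1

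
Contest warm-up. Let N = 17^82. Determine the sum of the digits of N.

17^82 = 78851789346805766062788892749630430175353353661150360859161996580258019826310450330842376090831289889
Sum of its 101 digits: 469.

469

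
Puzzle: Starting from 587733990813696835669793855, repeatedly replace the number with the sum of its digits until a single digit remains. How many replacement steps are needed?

3

587733990813696835669793855 → 158 → 14 → 5 (3 steps)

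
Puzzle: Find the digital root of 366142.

4

3+6+6+1+4+2 = 22
2+2 = 4
(Equivalently, 366142 mod 9 = 4.)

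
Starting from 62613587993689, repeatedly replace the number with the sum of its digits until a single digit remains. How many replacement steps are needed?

3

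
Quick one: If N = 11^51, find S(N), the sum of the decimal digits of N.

11^51 = 129129938167664848157333145589394151932880352885953011
Sum of its 54 digits: 251.

251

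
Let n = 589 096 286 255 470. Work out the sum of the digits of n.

76

5+8+9+0+9+6+2+8+6+2+5+5+4+7+0 = 76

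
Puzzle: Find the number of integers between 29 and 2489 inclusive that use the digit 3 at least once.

The integers in [29, 2489] that use the digit 3 at least once: 30, 31, 32, 33, 34, 35, …, 2473, 2483.
714 qualify.

714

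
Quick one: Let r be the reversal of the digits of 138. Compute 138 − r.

Reverse of 138 is 831.
138 − 831 = -693

-693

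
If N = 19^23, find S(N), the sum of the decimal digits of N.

19^23 = 257829627945307727248226067259
Sum of its 30 digits: 145.

145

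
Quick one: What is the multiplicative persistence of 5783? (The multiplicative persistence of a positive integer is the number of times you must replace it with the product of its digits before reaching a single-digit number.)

2

5783 → 840 → 0 (2 steps)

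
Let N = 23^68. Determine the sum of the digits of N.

448

23^68 = 395815547546888589884785370897911374203232682951121784754739562406761602882294255015821358881
Sum of its 93 digits: 448.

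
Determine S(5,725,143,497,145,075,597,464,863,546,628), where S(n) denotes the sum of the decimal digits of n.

5+7+2+5+1+4+3+4+9+7+1+4+5+0+7+5+5+9+7+4+6+4+8+6+3+5+4+6+6+2+8 = 152

152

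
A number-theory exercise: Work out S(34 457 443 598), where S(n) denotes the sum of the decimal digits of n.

3+4+4+5+7+4+4+3+5+9+8 = 56

56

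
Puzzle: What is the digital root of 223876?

1

2+2+3+8+7+6 = 28
2+8 = 10
1+0 = 1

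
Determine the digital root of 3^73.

9

The digital root of n equals n mod 9 (or 9 when 9 | n), so we need 3^73 mod 9.
3^73 ≡ 0 (mod 9), so the digital root is 9.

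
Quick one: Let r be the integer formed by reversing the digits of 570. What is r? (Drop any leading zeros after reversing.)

75

Reversing 570 gives 75.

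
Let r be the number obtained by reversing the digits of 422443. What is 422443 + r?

766667

Reverse of 422443 is 344224.
422443 + 344224 = 766667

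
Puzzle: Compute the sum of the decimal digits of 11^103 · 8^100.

11^103 · 8^100 = 373633037422542470405303952988362550115121771403353668533766475484497757892621599494582740278772747516664133092083565845663617132559111655606773079723439862662219078599586512862295962831550683283456
Sum of its 198 digits: 911.

911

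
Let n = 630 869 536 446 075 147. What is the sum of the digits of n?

6+3+0+8+6+9+5+3+6+4+4+6+0+7+5+1+4+7 = 84

84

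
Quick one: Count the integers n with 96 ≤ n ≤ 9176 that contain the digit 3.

3185

The integers in [96, 9176] that contain the digit 3: 103, 113, 123, 130, 131, 132, …, 9163, 9173.
3185 qualify.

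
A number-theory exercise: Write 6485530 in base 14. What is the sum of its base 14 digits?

6485530 in base 14 is C0B762.
Digit sum: 12+0+11+7+6+2 = 38.

38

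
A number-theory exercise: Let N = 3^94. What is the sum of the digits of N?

198

3^94 = 706965049015104706497203195837614914543357369
Sum of its 45 digits: 198.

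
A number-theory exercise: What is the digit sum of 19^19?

127

19^19 = 1978419655660313589123979
Sum of its 25 digits: 127.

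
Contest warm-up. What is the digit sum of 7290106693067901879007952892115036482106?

7+2+9+0+1+0+6+6+9+3+0+6+7+9+0+1+8+7+9+0+0+7+9+5+2+8+9+2+1+1+5+0+3+6+4+8+2+1+0+6 = 169

169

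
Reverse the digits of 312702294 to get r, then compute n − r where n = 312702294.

-179504919

Reverse of 312702294 is 492207213.
312702294 − 492207213 = -179504919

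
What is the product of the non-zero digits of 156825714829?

9676800

1×5×6×8×2×5×7×1×4×8×2×9 = 9676800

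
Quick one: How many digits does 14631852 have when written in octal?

8

14631852 in base 8 is 67641654, which has 8 digits.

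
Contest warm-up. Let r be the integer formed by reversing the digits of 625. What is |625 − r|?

99

Reverse of 625 is 526.
|625 − 526| = 99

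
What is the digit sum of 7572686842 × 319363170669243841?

7572686842 × 319363170669243841 = 2418437280346383168830240122
Sum of its 28 digits: 103.

103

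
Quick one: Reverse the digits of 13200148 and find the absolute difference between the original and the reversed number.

Reverse of 13200148 is 84100231.
|13200148 − 84100231| = 70900083

70900083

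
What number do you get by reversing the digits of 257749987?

789947752

Reversing 257749987 gives 789947752.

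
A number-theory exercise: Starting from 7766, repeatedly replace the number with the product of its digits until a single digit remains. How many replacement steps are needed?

5

7766 → 1764 → 168 → 48 → 32 → 6 (5 steps)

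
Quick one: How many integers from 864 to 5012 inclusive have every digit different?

The integers in [864, 5012] that have every digit different: 864, 865, 867, 869, 870, 871, …, 4987, 5012.
2109 qualify.

2109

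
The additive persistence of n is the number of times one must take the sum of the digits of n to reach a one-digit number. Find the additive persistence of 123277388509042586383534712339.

2

123277388509042586383534712339 → 131 → 5 (2 steps)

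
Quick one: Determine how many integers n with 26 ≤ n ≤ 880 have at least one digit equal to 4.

247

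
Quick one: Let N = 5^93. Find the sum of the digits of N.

296

5^93 = 100974195868289511092701256356196637398170423693954944610595703125
Sum of its 66 digits: 296.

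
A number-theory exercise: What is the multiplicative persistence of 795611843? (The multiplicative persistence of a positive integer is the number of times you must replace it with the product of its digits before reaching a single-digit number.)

2

795611843 → 181440 → 0 (2 steps)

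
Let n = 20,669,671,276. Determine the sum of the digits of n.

52

2+0+6+6+9+6+7+1+2+7+6 = 52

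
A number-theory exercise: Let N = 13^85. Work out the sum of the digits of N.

13^85 = 48437859827578790528878694155800583071043975170317860027824590673724675547421920960052829364893
Sum of its 95 digits: 454.

454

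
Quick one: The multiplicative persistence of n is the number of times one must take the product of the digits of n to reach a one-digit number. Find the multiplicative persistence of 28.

28 → 16 → 6 (2 steps)

2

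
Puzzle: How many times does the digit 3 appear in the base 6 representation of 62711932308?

1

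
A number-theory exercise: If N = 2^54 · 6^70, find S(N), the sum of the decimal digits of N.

2^54 · 6^70 = 53236230000642328167728437077421641232707463731909042606890483800080384
Sum of its 71 digits: 270.

270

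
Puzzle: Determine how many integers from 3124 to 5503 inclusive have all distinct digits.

1224

The integers in [3124, 5503] that have all distinct digits: 3124, 3125, 3126, 3127, 3128, 3129, …, 5497, 5498.
1224 qualify.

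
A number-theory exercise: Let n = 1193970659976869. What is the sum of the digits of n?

95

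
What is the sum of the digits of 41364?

18

4+1+3+6+4 = 18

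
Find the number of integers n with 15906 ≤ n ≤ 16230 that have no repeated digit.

The integers in [15906, 16230] that have no repeated digit: 15906, 15907, 15908, 15920, 15923, 15924, …, 16209, 16230.
88 qualify.

88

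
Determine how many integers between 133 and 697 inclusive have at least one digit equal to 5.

The integers in [133, 697] that have at least one digit equal to 5: 135, 145, 150, 151, 152, 153, …, 685, 695.
192 qualify.

192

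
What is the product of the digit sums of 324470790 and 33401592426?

1404

S(324470790) = 3+2+4+4+7+0+7+9+0 = 36.
S(33401592426) = 3+3+4+0+1+5+9+2+4+2+6 = 39.
36 · 39 = 1404.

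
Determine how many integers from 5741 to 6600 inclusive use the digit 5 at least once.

454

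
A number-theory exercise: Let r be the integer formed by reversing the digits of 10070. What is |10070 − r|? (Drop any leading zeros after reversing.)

Reverse of 10070 is 7001.
|10070 − 7001| = 3069

3069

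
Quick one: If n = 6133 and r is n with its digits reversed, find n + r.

Reverse of 6133 is 3316.
6133 + 3316 = 9449

9449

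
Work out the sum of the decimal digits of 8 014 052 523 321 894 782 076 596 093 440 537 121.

146

8+0+1+4+0+5+2+5+2+3+3+2+1+8+9+4+7+8+2+0+7+6+5+9+6+0+9+3+4+4+0+5+3+7+1+2+1 = 146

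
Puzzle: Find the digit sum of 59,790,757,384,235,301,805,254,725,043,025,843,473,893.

5+9+7+9+0+7+5+7+3+8+4+2+3+5+3+0+1+8+0+5+2+5+4+7+2+5+0+4+3+0+2+5+8+4+3+4+7+3+8+9+3 = 179

179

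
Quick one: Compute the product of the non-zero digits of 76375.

4410

7×6×3×7×5 = 4410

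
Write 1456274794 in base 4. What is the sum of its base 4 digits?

1456274794 in base 4 is 1112303033311222.
Digit sum: 1+1+1+2+3+0+3+0+3+3+3+1+1+2+2+2 = 28.

28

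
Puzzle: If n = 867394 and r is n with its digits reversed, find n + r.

Reverse of 867394 is 493768.
867394 + 493768 = 1361162

1361162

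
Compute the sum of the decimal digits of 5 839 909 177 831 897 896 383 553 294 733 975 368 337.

223

5+8+3+9+9+0+9+1+7+7+8+3+1+8+9+7+8+9+6+3+8+3+5+5+3+2+9+4+7+3+3+9+7+5+3+6+8+3+3+7 = 223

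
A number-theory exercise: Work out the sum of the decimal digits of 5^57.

215

5^57 = 6938893903907228377647697925567626953125
Sum of its 40 digits: 215.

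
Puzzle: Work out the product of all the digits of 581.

5×8×1 = 40

40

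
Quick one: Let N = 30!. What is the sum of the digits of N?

117

30! = 265252859812191058636308480000000
Sum of its 33 digits: 117.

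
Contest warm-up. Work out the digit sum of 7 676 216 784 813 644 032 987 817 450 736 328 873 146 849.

213

7+6+7+6+2+1+6+7+8+4+8+1+3+6+4+4+0+3+2+9+8+7+8+1+7+4+5+0+7+3+6+3+2+8+8+7+3+1+4+6+8+4+9 = 213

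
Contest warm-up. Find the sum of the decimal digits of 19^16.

91

19^16 = 288441413567621167681
Sum of its 21 digits: 91.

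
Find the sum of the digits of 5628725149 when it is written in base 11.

5628725149 in base 11 is 24292A5573.
Digit sum: 2+4+2+9+2+10+5+5+7+3 = 49.

49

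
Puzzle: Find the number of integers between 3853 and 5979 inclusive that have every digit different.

The integers in [3853, 5979] that have every digit different: 3854, 3856, 3857, 3859, 3860, 3861, …, 5976, 5978.
1082 qualify.

1082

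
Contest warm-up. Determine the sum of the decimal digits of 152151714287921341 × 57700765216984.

166

152151714287921341 × 57700765216984 = 8779270343488979208576189255544
Sum of its 31 digits: 166.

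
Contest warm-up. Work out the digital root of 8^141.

The digital root of n equals n mod 9 (or 9 when 9 | n), so we need 8^141 mod 9.
8^141 ≡ 8 (mod 9), so the digital root is 8.

8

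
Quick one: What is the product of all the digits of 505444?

0

5×0×5×4×4×4 = 0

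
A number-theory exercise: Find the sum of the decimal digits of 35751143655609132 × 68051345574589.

35751143655609132 × 68051345574589 = 2432913431594632108815335546748
Sum of its 31 digits: 129.

129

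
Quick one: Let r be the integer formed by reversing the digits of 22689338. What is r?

Reversing 22689338 gives 83398622.

83398622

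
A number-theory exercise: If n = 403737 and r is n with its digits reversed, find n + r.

Reverse of 403737 is 737304.
403737 + 737304 = 1141041

1141041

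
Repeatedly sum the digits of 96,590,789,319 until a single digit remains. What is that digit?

9+6+5+9+0+7+8+9+3+1+9 = 66
6+6 = 12
1+2 = 3

3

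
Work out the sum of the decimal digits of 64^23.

64^23 = 348449143727040986586495598010130648530944
Sum of its 42 digits: 190.

190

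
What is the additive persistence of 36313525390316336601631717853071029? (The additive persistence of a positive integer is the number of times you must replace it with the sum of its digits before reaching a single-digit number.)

3

36313525390316336601631717853071029 → 129 → 12 → 3 (3 steps)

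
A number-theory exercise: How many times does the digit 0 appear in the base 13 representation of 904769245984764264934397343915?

1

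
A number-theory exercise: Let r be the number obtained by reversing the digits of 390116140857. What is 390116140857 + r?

Reverse of 390116140857 is 758041611093.
390116140857 + 758041611093 = 1148157751950

1148157751950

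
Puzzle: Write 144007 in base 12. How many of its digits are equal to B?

1

144007 in base 12 is 6B407.
The digit B appears 1 time.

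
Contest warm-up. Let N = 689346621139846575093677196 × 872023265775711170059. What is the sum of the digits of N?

689346621139846575093677196 × 872023265775711170059 = 601126291817820906072864640345625085242006274564
Sum of its 48 digits: 186.

186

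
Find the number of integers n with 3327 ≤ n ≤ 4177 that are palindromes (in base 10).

9

The integers in [3327, 4177] that are palindromes (in base 10): 3333, 3443, 3553, 3663, 3773, 3883, 3993, 4004, 4114.
9 qualify.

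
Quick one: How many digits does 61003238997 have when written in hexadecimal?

9

61003238997 in base 16 is E34138E55, which has 9 digits.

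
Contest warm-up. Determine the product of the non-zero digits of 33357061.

5670

3×3×3×5×7×6×1 = 5670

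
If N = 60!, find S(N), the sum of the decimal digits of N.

60! = 8320987112741390144276341183223364380754172606361245952449277696409600000000000000
Sum of its 82 digits: 288.

288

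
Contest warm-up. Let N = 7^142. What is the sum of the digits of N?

547

7^142 = 1009070900075187879934194433318980336861560294920733696206957917126307891466567015160903161773357095564413691577856916049
Sum of its 121 digits: 547.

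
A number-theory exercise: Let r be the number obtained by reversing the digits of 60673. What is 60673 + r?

98279

Reverse of 60673 is 37606.
60673 + 37606 = 98279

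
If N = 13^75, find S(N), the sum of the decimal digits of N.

397

13^75 = 351359275572476457528076248233878088223680602077771392868333936199179517454013845557
Sum of its 84 digits: 397.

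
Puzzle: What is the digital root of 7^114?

The digital root of n equals n mod 9 (or 9 when 9 | n), so we need 7^114 mod 9.
7^114 ≡ 1 (mod 9), so the digital root is 1.

1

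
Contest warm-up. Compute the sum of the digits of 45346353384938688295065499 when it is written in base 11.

129

45346353384938688295065499 in base 11 is 4670751279269903765618919.
Digit sum: 4+6+7+0+7+5+1+2+7+9+2+6+9+9+0+3+7+6+5+6+1+8+9+1+9 = 129.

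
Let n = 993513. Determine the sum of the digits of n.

30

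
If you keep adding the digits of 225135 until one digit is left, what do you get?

9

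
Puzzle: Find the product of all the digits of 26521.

120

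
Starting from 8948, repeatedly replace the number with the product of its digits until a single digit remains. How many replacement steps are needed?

8948 → 2304 → 0 (2 steps)

2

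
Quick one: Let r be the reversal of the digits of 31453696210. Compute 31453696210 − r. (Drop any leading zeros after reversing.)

Reverse of 31453696210 is 1269635413.
31453696210 − 1269635413 = 30184060797

30184060797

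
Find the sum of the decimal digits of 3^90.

216

3^90 = 8727963568087712425891397479476727340041449
Sum of its 43 digits: 216.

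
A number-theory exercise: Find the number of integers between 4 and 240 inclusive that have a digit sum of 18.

3

The integers in [4, 240] that have a digit sum of 18: 99, 189, 198.
3 qualify.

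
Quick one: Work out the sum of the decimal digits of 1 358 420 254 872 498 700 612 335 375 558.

132

1+3+5+8+4+2+0+2+5+4+8+7+2+4+9+8+7+0+0+6+1+2+3+3+5+3+7+5+5+5+8 = 132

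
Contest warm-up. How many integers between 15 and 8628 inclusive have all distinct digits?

The integers in [15, 8628] that have all distinct digits: 15, 16, 17, 18, 19, 20, …, 8625, 8627.
4609 qualify.

4609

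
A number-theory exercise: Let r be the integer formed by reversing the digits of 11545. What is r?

54511

Reversing 11545 gives 54511.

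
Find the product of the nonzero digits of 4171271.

4×1×7×1×2×7×1 = 392

392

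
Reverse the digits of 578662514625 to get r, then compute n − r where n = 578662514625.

Reverse of 578662514625 is 526415266875.
578662514625 − 526415266875 = 52247247750

52247247750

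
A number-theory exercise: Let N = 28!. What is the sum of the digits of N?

28! = 304888344611713860501504000000
Sum of its 30 digits: 90.

90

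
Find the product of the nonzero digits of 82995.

8×2×9×9×5 = 6480

6480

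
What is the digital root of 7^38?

The digital root of n equals n mod 9 (or 9 when 9 | n), so we need 7^38 mod 9.
7^38 ≡ 4 (mod 9), so the digital root is 4.

4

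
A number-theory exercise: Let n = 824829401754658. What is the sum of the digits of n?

73

8+2+4+8+2+9+4+0+1+7+5+4+6+5+8 = 73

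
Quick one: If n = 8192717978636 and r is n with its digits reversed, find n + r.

Reverse of 8192717978636 is 6368797172918.
8192717978636 + 6368797172918 = 14561515151554

14561515151554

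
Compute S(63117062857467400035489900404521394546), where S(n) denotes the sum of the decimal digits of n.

152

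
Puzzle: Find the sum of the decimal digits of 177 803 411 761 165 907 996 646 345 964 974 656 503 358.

206

1+7+7+8+0+3+4+1+1+7+6+1+1+6+5+9+0+7+9+9+6+6+4+6+3+4+5+9+6+4+9+7+4+6+5+6+5+0+3+3+5+8 = 206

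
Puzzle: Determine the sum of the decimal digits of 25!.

25! = 15511210043330985984000000
Sum of its 26 digits: 72.

72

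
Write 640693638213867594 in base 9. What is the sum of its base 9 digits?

640693638213867594 in base 9 is 4236723818145845560.
Digit sum: 4+2+3+6+7+2+3+8+1+8+1+4+5+8+4+5+5+6+0 = 82.

82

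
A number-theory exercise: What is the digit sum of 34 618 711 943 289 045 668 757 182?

3+4+6+1+8+7+1+1+9+4+3+2+8+9+0+4+5+6+6+8+7+5+7+1+8+2 = 125

125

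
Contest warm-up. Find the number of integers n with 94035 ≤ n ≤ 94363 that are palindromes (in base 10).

The integers in [94035, 94363] that are palindromes (in base 10): 94049, 94149, 94249, 94349.
4 qualify.

4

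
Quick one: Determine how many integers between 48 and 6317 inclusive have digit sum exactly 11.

The integers in [48, 6317] that have digit sum exactly 11: 56, 65, 74, 83, 92, 119, …, 6302, 6311.
310 qualify.

310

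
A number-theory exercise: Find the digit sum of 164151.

18

1+6+4+1+5+1 = 18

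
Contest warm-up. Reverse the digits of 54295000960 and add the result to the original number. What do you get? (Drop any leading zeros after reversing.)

Reverse of 54295000960 is 6900059245.
54295000960 + 6900059245 = 61195060205

61195060205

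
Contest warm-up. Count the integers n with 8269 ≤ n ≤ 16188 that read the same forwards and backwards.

79

The integers in [8269, 16188] that read the same forwards and backwards: 8338, 8448, 8558, 8668, 8778, 8888, …, 16061, 16161.
79 qualify.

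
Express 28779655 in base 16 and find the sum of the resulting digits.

40

28779655 in base 16 is 1B72487.
Digit sum: 1+11+7+2+4+8+7 = 40.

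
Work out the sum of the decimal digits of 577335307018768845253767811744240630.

157

5+7+7+3+3+5+3+0+7+0+1+8+7+6+8+8+4+5+2+5+3+7+6+7+8+1+1+7+4+4+2+4+0+6+3+0 = 157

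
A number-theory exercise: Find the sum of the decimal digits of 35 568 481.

40

3+5+5+6+8+4+8+1 = 40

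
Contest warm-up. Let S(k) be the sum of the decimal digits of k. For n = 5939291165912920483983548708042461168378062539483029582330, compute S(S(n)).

First digit sum: 262.
2+6+2 = 10.

10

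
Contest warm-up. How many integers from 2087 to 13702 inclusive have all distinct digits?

The integers in [2087, 13702] that have all distinct digits: 2087, 2089, 2091, 2093, 2094, 2095, …, 13698, 13702.
4868 qualify.

4868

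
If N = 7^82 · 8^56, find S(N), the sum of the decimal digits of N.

7^82 · 8^56 = 743153543130835274190914861793234500643141566347133271208555197166433673722591047514287563246420626414430099507138002944
Sum of its 120 digits: 475.

475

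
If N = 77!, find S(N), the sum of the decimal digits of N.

432

77! = 145183092028285869634070784086308284983740379224208358846781574688061991349156420080065207861248000000000000000000
Sum of its 114 digits: 432.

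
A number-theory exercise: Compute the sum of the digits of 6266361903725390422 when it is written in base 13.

118

6266361903725390422 in base 13 is 955678A1C934CC357.
Digit sum: 9+5+5+6+7+8+10+1+12+9+3+4+12+12+3+5+7 = 118.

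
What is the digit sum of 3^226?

3^226 = 675155121849745212129793196759870681725592001960937203444022441244641816765582369161757600591162976283304329
Sum of its 108 digits: 468.

468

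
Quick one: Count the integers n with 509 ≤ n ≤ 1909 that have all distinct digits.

The integers in [509, 1909] that have all distinct digits: 509, 510, 512, 513, 514, 516, …, 1907, 1908.
808 qualify.

808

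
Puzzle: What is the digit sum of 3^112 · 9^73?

3^112 · 9^73 = 1251076071394302594884458081106951728027969657276762241924443419870324653667897923469015922386986485696304989864940094919689
Sum of its 124 digits: 612.

612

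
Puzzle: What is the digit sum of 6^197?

666

6^197 = 1976042702833460188874883757031359871958281228493006618034625365440337636803795088051259904355356931929688960493870971439604005743137015011037109221851136
Sum of its 154 digits: 666.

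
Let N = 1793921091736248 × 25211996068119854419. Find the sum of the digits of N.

144

1793921091736248 × 25211996068119854419 = 45228331511371561239254757705279912
Sum of its 35 digits: 144.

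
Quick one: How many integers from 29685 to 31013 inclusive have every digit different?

422

The integers in [29685, 31013] that have every digit different: 29685, 29687, 29701, 29703, 29704, 29705, …, 30986, 30987.
422 qualify.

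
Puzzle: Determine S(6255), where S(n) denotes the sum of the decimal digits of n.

18

6+2+5+5 = 18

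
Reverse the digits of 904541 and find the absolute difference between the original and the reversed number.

Reverse of 904541 is 145409.
|904541 − 145409| = 759132

759132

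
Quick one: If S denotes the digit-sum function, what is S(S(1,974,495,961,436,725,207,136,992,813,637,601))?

First digit sum: 156.
1+5+6 = 12.

12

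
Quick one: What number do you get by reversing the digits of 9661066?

6601669

Reversing 9661066 gives 6601669.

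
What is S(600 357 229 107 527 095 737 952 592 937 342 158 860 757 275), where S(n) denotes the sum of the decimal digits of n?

208

6+0+0+3+5+7+2+2+9+1+0+7+5+2+7+0+9+5+7+3+7+9+5+2+5+9+2+9+3+7+3+4+2+1+5+8+8+6+0+7+5+7+2+7+5 = 208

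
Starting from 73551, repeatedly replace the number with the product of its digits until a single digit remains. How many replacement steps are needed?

3

73551 → 525 → 50 → 0 (3 steps)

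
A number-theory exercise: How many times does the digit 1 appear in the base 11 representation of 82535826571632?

82535826571632 in base 11 is 2433127A438A05.
The digit 1 appears 1 time.

1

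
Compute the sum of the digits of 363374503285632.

3+6+3+3+7+4+5+0+3+2+8+5+6+3+2 = 60

60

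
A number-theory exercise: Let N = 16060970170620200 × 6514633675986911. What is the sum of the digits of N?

124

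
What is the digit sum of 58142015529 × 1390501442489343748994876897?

58142015529 × 1390501442489343748994876897 = 80846556462312324671079210686817333513
Sum of its 38 digits: 156.

156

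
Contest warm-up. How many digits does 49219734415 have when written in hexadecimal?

49219734415 in base 16 is B75B98B8F, which has 9 digits.

9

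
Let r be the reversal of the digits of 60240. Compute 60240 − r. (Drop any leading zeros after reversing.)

56034

Reverse of 60240 is 4206.
60240 − 4206 = 56034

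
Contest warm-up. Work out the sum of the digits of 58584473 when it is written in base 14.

58584473 in base 14 is 7AD0053.
Digit sum: 7+10+13+0+0+5+3 = 38.

38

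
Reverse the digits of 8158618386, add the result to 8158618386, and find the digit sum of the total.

Reversal of 8158618386 is 6838168518; 8158618386 + 6838168518 = 14996786904.
Digit sum of 14996786904: 1+4+9+9+6+7+8+6+9+0+4 = 63.

63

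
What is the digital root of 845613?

8+4+5+6+1+3 = 27
2+7 = 9

9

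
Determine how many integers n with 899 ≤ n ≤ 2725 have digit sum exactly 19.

100

The integers in [899, 2725] that have digit sum exactly 19: 919, 928, 937, 946, 955, 964, …, 2692, 2719.
100 qualify.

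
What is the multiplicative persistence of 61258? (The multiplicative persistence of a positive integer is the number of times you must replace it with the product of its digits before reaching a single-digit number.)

2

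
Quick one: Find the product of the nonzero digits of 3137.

3×1×3×7 = 63

63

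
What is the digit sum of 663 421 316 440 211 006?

50

6+6+3+4+2+1+3+1+6+4+4+0+2+1+1+0+0+6 = 50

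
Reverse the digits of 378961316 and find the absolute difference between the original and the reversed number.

234208557

Reverse of 378961316 is 613169873.
|378961316 − 613169873| = 234208557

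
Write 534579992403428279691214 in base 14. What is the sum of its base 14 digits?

534579992403428279691214 in base 14 is 6564289152005D3841886.
Digit sum: 6+5+6+4+2+8+9+1+5+2+0+0+5+13+3+8+4+1+8+8+6 = 104.

104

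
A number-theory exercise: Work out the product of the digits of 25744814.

35840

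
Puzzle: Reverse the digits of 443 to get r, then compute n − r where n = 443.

99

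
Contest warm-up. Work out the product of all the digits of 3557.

525

3×5×5×7 = 525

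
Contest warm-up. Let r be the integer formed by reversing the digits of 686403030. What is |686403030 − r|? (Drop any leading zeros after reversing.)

656098344

Reverse of 686403030 is 30304686.
|686403030 − 30304686| = 656098344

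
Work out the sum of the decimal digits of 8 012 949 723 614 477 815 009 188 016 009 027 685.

158

8+0+1+2+9+4+9+7+2+3+6+1+4+4+7+7+8+1+5+0+0+9+1+8+8+0+1+6+0+0+9+0+2+7+6+8+5 = 158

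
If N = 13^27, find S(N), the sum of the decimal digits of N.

13^27 = 1192533292512492016559195008117
Sum of its 31 digits: 118.

118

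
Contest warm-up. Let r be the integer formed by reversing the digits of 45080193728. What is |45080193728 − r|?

Reverse of 45080193728 is 82739108054.
|45080193728 − 82739108054| = 37658914326

37658914326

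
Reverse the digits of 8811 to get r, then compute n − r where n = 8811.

Reverse of 8811 is 1188.
8811 − 1188 = 7623

7623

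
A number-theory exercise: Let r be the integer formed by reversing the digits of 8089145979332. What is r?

Reversing 8089145979332 gives 2339795419808.

2339795419808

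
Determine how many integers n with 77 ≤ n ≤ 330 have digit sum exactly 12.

22

The integers in [77, 330] that have digit sum exactly 12: 84, 93, 129, 138, 147, 156, …, 318, 327.
22 qualify.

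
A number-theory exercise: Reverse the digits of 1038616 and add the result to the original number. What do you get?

Reverse of 1038616 is 6168301.
1038616 + 6168301 = 7206917

7206917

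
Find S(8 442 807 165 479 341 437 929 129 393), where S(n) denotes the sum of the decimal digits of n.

134

8+4+4+2+8+0+7+1+6+5+4+7+9+3+4+1+4+3+7+9+2+9+1+2+9+3+9+3 = 134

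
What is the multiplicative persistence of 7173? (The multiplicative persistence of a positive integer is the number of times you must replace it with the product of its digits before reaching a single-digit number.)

4

7173 → 147 → 28 → 16 → 6 (4 steps)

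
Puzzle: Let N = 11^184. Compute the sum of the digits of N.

889

11^184 = 413289211980795893550867391315684296265168429624972297030495401817904723947960181781663934139610067720554781214108238005055069779414158886672158777726628337040339795995358210585552173836929441
Sum of its 192 digits: 889.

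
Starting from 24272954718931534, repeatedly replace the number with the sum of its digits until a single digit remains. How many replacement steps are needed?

24272954718931534 → 76 → 13 → 4 (3 steps)

3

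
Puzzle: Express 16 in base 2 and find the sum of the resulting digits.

16 in base 2 is 10000.
Digit sum: 1+0+0+0+0 = 1.

1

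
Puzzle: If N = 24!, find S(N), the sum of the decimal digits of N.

24! = 620448401733239439360000
Sum of its 24 digits: 81.

81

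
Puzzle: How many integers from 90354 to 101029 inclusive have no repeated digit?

The integers in [90354, 101029] that have no repeated digit: 90354, 90356, 90357, 90358, 90361, 90362, …, 98764, 98765.
2920 qualify.

2920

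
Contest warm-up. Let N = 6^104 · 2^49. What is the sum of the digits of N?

396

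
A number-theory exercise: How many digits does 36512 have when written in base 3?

10

36512 in base 3 is 1212002022, which has 10 digits.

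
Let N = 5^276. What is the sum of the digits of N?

838

5^276 = 8236092143148846269022323477554702349773407329975396523498252363365737727320124681445605758163727022705600065179967559430117701479751536077168468262727808737455603704802342690527439117431640625
Sum of its 193 digits: 838.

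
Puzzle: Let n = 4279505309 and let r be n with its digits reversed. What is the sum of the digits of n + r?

34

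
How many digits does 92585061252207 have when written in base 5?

92585061252207 in base 5 is 44113403201140032312, which has 20 digits.

20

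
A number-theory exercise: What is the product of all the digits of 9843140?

9×8×4×3×1×4×0 = 0

0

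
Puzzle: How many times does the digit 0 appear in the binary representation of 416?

416 in base 2 is 110100000.
The digit 0 appears 6 times.

6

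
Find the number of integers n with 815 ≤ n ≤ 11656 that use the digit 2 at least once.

The integers in [815, 11656] that use the digit 2 at least once: 820, 821, 822, 823, 824, 825, …, 11642, 11652.
3685 qualify.

3685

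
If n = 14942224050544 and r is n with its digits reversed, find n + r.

Reverse of 14942224050544 is 44505042224941.
14942224050544 + 44505042224941 = 59447266275485

59447266275485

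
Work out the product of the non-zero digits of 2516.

60

2×5×1×6 = 60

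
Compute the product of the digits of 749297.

31752

7×4×9×2×9×7 = 31752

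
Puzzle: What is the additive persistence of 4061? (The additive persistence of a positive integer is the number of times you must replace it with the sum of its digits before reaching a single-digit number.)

4061 → 11 → 2 (2 steps)

2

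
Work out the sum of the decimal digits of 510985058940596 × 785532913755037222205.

510985058940596 × 785532913755037222205 = 401395582234895809326913803947134180
Sum of its 36 digits: 157.

157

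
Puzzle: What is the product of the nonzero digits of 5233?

5×2×3×3 = 90

90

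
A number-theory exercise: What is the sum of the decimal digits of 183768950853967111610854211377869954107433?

1+8+3+7+6+8+9+5+0+8+5+3+9+6+7+1+1+1+6+1+0+8+5+4+2+1+1+3+7+7+8+6+9+9+5+4+1+0+7+4+3+3 = 192

192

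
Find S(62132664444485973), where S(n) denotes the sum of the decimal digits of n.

6+2+1+3+2+6+6+4+4+4+4+4+8+5+9+7+3 = 78

78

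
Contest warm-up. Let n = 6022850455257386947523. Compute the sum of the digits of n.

6+0+2+2+8+5+0+4+5+5+2+5+7+3+8+6+9+4+7+5+2+3 = 98

98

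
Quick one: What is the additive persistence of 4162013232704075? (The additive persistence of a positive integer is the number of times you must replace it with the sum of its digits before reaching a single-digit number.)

4162013232704075 → 47 → 11 → 2 (3 steps)

3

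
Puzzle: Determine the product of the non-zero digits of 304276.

3×4×2×7×6 = 1008

1008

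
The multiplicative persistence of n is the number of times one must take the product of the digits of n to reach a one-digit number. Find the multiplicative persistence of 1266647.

2

1266647 → 12096 → 0 (2 steps)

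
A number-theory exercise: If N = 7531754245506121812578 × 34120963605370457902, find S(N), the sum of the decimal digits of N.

7531754245506121812578 × 34120963605370457902 = 256990712495508815047840360038534083091356
Sum of its 42 digits: 176.

176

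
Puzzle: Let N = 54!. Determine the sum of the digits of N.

261

54! = 230843697339241380472092742683027581083278564571807941132288000000000000
Sum of its 72 digits: 261.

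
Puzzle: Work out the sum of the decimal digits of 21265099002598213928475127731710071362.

147

2+1+2+6+5+0+9+9+0+0+2+5+9+8+2+1+3+9+2+8+4+7+5+1+2+7+7+3+1+7+1+0+0+7+1+3+6+2 = 147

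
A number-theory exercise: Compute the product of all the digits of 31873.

3×1×8×7×3 = 504

504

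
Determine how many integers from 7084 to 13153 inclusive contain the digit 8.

2367

The integers in [7084, 13153] that contain the digit 8: 7084, 7085, 7086, 7087, 7088, 7089, …, 13138, 13148.
2367 qualify.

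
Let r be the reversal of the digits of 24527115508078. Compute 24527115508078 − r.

-62553435664464

Reverse of 24527115508078 is 87080551172542.
24527115508078 − 87080551172542 = -62553435664464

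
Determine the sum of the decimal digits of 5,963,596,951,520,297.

5+9+6+3+5+9+6+9+5+1+5+2+0+2+9+7 = 83

83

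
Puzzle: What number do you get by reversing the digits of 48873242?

24237884

Reversing 48873242 gives 24237884.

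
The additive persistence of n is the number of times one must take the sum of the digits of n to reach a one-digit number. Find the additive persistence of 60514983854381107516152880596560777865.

2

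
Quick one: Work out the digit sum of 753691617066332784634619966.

134

7+5+3+6+9+1+6+1+7+0+6+6+3+3+2+7+8+4+6+3+4+6+1+9+9+6+6 = 134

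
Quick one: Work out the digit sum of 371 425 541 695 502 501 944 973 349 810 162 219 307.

157

3+7+1+4+2+5+5+4+1+6+9+5+5+0+2+5+0+1+9+4+4+9+7+3+3+4+9+8+1+0+1+6+2+2+1+9+3+0+7 = 157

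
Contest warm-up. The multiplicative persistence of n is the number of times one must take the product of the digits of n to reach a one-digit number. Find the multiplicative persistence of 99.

2

99 → 81 → 8 (2 steps)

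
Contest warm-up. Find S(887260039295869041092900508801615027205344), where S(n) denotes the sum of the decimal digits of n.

8+8+7+2+6+0+0+3+9+2+9+5+8+6+9+0+4+1+0+9+2+9+0+0+5+0+8+8+0+1+6+1+5+0+2+7+2+0+5+3+4+4 = 168

168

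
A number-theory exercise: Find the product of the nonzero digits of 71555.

875

7×1×5×5×5 = 875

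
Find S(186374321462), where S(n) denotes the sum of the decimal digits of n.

47

1+8+6+3+7+4+3+2+1+4+6+2 = 47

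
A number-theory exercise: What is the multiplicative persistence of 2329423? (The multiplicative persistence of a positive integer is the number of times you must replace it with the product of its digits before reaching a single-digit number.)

3

2329423 → 2592 → 180 → 0 (3 steps)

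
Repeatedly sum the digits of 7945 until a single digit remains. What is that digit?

7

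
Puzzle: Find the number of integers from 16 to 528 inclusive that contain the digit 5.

The integers in [16, 528] that contain the digit 5: 25, 35, 45, 50, 51, 52, …, 527, 528.
122 qualify.

122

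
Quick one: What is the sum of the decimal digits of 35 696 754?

3+5+6+9+6+7+5+4 = 45

45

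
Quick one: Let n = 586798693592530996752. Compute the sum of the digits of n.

5+8+6+7+9+8+6+9+3+5+9+2+5+3+0+9+9+6+7+5+2 = 123

123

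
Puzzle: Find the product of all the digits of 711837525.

7×1×1×8×3×7×5×2×5 = 58800

58800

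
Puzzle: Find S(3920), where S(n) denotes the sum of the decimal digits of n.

3+9+2+0 = 14

14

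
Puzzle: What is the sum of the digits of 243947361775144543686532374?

2+4+3+9+4+7+3+6+1+7+7+5+1+4+4+5+4+3+6+8+6+5+3+2+3+7+4 = 123

123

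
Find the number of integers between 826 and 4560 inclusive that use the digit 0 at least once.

1031

The integers in [826, 4560] that use the digit 0 at least once: 830, 840, 850, 860, 870, 880, …, 4550, 4560.
1031 qualify.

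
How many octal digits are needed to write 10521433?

8

10521433 in base 8 is 50105531, which has 8 digits.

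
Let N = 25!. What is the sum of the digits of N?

72

25! = 15511210043330985984000000
Sum of its 26 digits: 72.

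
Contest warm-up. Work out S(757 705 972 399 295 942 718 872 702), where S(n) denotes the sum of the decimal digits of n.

7+5+7+7+0+5+9+7+2+3+9+9+2+9+5+9+4+2+7+1+8+8+7+2+7+0+2 = 143

143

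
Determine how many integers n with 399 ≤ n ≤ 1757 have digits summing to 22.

31

The integers in [399, 1757] that have digits summing to 22: 499, 589, 598, 679, 688, 697, …, 1687, 1696.
31 qualify.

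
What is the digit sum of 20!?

20! = 2432902008176640000
Sum of its 19 digits: 54.

54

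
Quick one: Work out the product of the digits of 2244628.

6144

2×2×4×4×6×2×8 = 6144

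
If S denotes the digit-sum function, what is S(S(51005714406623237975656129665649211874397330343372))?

5

First digit sum: 212.
2+1+2 = 5.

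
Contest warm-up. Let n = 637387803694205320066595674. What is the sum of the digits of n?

6+3+7+3+8+7+8+0+3+6+9+4+2+0+5+3+2+0+0+6+6+5+9+5+6+7+4 = 124

124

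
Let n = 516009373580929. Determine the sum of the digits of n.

67

5+1+6+0+0+9+3+7+3+5+8+0+9+2+9 = 67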